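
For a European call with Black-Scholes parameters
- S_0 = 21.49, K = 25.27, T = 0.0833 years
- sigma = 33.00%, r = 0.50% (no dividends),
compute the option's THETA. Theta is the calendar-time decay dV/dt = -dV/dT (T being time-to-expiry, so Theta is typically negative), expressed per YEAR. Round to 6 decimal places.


Answer: Theta = -1.263125

Derivation:
d1 = -1.6492215218; d2 = -1.7444652618
phi(d1) = 0.1023963361; exp(-qT) = 1.0000000000; exp(-rT) = 0.9995835867
Theta = -S*exp(-qT)*phi(d1)*sigma/(2*sqrt(T)) - r*K*exp(-rT)*N(d2) + q*S*exp(-qT)*N(d1)
N(d1) = 0.0495511302; N(d2) = 0.0405389969; sqrt(T) = 0.2886173938
Term 1 = -21.4900 * 1.0000000000 * 0.1023963361 * 0.3300 / (2 * 0.2886173938) = -1.2580047362
Term 2 = -0.0050 * 25.2700 * 0.9995835867 * 0.0405389969 = -0.0051199693
Term 3 = 0 (no dividend yield, q = 0)
Theta = -1.2580047362 + (-0.0051199693) + (0.0000000000) = -1.263125


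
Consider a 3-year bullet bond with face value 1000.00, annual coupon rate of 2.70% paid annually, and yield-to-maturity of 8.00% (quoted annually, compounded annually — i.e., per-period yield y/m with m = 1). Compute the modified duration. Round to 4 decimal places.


Answer: Modified duration = 2.6993

Derivation:
Coupon per period c = face * coupon_rate / m = 27.000000
Periods per year m = 1; per-period yield y/m = 0.080000
Number of cashflows N = 3
Cashflows (t years, CF_t, discount factor 1/(1+y/m)^(m*t), PV):
  t = 1.0000: CF_t = 27.000000, DF = 0.925926, PV = 25.000000
  t = 2.0000: CF_t = 27.000000, DF = 0.857339, PV = 23.148148
  t = 3.0000: CF_t = 1027.000000, DF = 0.793832, PV = 815.265712
Price P = sum_t PV_t = 863.413860
First compute Macaulay numerator sum_t t * PV_t:
  t * PV_t at t = 1.0000: 25.000000
  t * PV_t at t = 2.0000: 46.296296
  t * PV_t at t = 3.0000: 2445.797135
Macaulay duration D = 2517.093431 / 863.413860 = 2.915280
Modified duration = D / (1 + y/m) = 2.915280 / (1 + 0.080000) = 2.699334


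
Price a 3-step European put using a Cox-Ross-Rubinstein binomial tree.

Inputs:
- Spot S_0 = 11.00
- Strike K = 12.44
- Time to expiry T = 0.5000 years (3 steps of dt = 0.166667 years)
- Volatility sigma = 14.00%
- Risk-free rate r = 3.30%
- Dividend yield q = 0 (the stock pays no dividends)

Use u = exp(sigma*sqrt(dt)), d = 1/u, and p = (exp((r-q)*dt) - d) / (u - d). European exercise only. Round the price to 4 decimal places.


dt = T/N = 0.166667
u = exp(sigma*sqrt(dt)) = 1.058820; d = 1/u = 0.944448
p = (exp((r-q)*dt) - d) / (u - d) = 0.533936
Discount per step: exp(-r*dt) = 0.994515
Stock lattice S(k, i) with i counting down-moves:
  k=0: S(0,0) = 11.0000
  k=1: S(1,0) = 11.6470; S(1,1) = 10.3889
  k=2: S(2,0) = 12.3321; S(2,1) = 11.0000; S(2,2) = 9.8118
  k=3: S(3,0) = 13.0575; S(3,1) = 11.6470; S(3,2) = 10.3889; S(3,3) = 9.2667
Terminal payoffs V(N, i) = max(K - S_T, 0):
  V(3,0) = 0.000000; V(3,1) = 0.792984; V(3,2) = 2.051073; V(3,3) = 3.173266
Backward induction: V(k, i) = exp(-r*dt) * [p * V(k+1, i) + (1-p) * V(k+1, i+1)].
  V(2,0) = exp(-r*dt) * [p*0.000000 + (1-p)*0.792984] = 0.367554
  V(2,1) = exp(-r*dt) * [p*0.792984 + (1-p)*2.051073] = 1.371768
  V(2,2) = exp(-r*dt) * [p*2.051073 + (1-p)*3.173266] = 2.559968
  V(1,0) = exp(-r*dt) * [p*0.367554 + (1-p)*1.371768] = 0.830998
  V(1,1) = exp(-r*dt) * [p*1.371768 + (1-p)*2.559968] = 1.914983
  V(0,0) = exp(-r*dt) * [p*0.830998 + (1-p)*1.914983] = 1.328875

Answer: Price = V(0,0) = 1.3289


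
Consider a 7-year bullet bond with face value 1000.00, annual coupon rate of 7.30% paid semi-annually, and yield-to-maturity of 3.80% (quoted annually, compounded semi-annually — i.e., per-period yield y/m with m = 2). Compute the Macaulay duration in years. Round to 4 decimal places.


Coupon per period c = face * coupon_rate / m = 36.500000
Periods per year m = 2; per-period yield y/m = 0.019000
Number of cashflows N = 14
Cashflows (t years, CF_t, discount factor 1/(1+y/m)^(m*t), PV):
  t = 0.5000: CF_t = 36.500000, DF = 0.981354, PV = 35.819431
  t = 1.0000: CF_t = 36.500000, DF = 0.963056, PV = 35.151551
  t = 1.5000: CF_t = 36.500000, DF = 0.945099, PV = 34.496125
  t = 2.0000: CF_t = 36.500000, DF = 0.927477, PV = 33.852919
  t = 2.5000: CF_t = 36.500000, DF = 0.910184, PV = 33.221707
  t = 3.0000: CF_t = 36.500000, DF = 0.893213, PV = 32.602264
  t = 3.5000: CF_t = 36.500000, DF = 0.876558, PV = 31.994371
  t = 4.0000: CF_t = 36.500000, DF = 0.860214, PV = 31.397813
  t = 4.5000: CF_t = 36.500000, DF = 0.844175, PV = 30.812377
  t = 5.0000: CF_t = 36.500000, DF = 0.828434, PV = 30.237858
  t = 5.5000: CF_t = 36.500000, DF = 0.812988, PV = 29.674051
  t = 6.0000: CF_t = 36.500000, DF = 0.797829, PV = 29.120757
  t = 6.5000: CF_t = 36.500000, DF = 0.782953, PV = 28.577779
  t = 7.0000: CF_t = 1036.500000, DF = 0.768354, PV = 796.399045
Price P = sum_t PV_t = 1213.358048
Macaulay numerator sum_t t * PV_t:
  t * PV_t at t = 0.5000: 17.909715
  t * PV_t at t = 1.0000: 35.151551
  t * PV_t at t = 1.5000: 51.744187
  t * PV_t at t = 2.0000: 67.705839
  t * PV_t at t = 2.5000: 83.054268
  t * PV_t at t = 3.0000: 97.806792
  t * PV_t at t = 3.5000: 111.980298
  t * PV_t at t = 4.0000: 125.591250
  t * PV_t at t = 4.5000: 138.655698
  t * PV_t at t = 5.0000: 151.189290
  t * PV_t at t = 5.5000: 163.207281
  t * PV_t at t = 6.0000: 174.724540
  t * PV_t at t = 6.5000: 185.755563
  t * PV_t at t = 7.0000: 5574.793312
Macaulay duration D = (sum_t t * PV_t) / P = 6979.269587 / 1213.358048 = 5.752028

Answer: Macaulay duration = 5.7520 years


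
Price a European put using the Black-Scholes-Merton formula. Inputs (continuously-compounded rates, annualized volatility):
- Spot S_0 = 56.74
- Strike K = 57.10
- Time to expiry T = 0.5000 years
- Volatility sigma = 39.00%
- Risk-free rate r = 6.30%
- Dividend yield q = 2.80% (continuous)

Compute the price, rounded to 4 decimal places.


Answer: Price = 5.7961

Derivation:
d1 = (ln(S/K) + (r - q + 0.5*sigma^2) * T) / (sigma * sqrt(T)) = 0.17840961
d2 = d1 - sigma * sqrt(T) = -0.09736203
exp(-rT) = 0.96899096; exp(-qT) = 0.98609754
P = K * exp(-rT) * N(-d2) - S_0 * exp(-qT) * N(-d1)
N(-d1) = 0.42920065; N(-d2) = 0.53878055
P = 57.1000 * 0.96899096 * 0.53878055 - 56.7400 * 0.98609754 * 0.42920065 = 5.7961


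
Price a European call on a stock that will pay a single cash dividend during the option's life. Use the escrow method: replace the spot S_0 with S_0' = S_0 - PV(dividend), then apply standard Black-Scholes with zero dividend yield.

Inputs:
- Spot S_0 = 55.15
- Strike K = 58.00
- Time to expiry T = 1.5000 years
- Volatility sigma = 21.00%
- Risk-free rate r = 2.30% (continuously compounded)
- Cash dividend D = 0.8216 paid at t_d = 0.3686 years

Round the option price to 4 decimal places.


Answer: Price = 4.8379

Derivation:
PV(D) = D * exp(-r * t_d) = 0.8216 * 0.99155804 = 0.81466408
S_0' = S_0 - PV(D) = 55.1500 - 0.81466408 = 54.33533592
d1 = (ln(S_0'/K) + (r + sigma^2/2)*T) / (sigma*sqrt(T)) = 0.00896886
d2 = d1 - sigma*sqrt(T) = -0.24822756
exp(-rT) = 0.96608834
N(d1) = 0.50357801; N(d2) = 0.40197917
C = S_0' * N(d1) - K * exp(-rT) * N(d2) = 54.33533592 * 0.50357801 - 58.0000 * 0.96608834 * 0.40197917 = 4.8379


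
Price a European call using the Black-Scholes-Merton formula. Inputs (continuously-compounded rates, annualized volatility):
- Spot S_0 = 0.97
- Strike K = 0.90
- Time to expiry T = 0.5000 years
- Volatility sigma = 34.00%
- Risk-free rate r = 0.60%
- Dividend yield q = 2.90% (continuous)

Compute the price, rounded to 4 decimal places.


Answer: Price = 0.1211

Derivation:
d1 = (ln(S/K) + (r - q + 0.5*sigma^2) * T) / (sigma * sqrt(T)) = 0.38392283
d2 = d1 - sigma * sqrt(T) = 0.14350652
exp(-rT) = 0.99700450; exp(-qT) = 0.98560462
C = S_0 * exp(-qT) * N(d1) - K * exp(-rT) * N(d2)
N(d1) = 0.64948218; N(d2) = 0.55705492
C = 0.9700 * 0.98560462 * 0.64948218 - 0.9000 * 0.99700450 * 0.55705492 = 0.1211


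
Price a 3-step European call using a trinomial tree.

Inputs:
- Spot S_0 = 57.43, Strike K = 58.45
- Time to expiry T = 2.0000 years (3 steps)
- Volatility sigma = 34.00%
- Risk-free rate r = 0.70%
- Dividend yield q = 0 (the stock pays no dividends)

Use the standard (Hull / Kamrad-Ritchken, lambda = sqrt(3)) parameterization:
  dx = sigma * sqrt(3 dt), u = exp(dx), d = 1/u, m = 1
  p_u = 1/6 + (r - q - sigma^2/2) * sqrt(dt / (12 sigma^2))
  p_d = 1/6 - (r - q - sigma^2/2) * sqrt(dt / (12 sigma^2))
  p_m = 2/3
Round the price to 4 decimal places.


dt = T/N = 0.666667; dx = sigma*sqrt(3*dt) = 0.480833
u = exp(dx) = 1.617421; d = 1/u = 0.618268
p_u = 0.131450, p_m = 0.666667, p_d = 0.201883
Discount per step: exp(-r*dt) = 0.995344
Stock lattice S(k, j) with j the centered position index:
  k=0: S(0,+0) = 57.4300
  k=1: S(1,-1) = 35.5072; S(1,+0) = 57.4300; S(1,+1) = 92.8885
  k=2: S(2,-2) = 21.9530; S(2,-1) = 35.5072; S(2,+0) = 57.4300; S(2,+1) = 92.8885; S(2,+2) = 150.2397
  k=3: S(3,-3) = 13.5728; S(3,-2) = 21.9530; S(3,-1) = 35.5072; S(3,+0) = 57.4300; S(3,+1) = 92.8885; S(3,+2) = 150.2397; S(3,+3) = 243.0008
Terminal payoffs V(N, j) = max(S_T - K, 0):
  V(3,-3) = 0.000000; V(3,-2) = 0.000000; V(3,-1) = 0.000000; V(3,+0) = 0.000000; V(3,+1) = 34.438461; V(3,+2) = 91.789703; V(3,+3) = 184.550779
Backward induction: V(k, j) = exp(-r*dt) * [p_u * V(k+1, j+1) + p_m * V(k+1, j) + p_d * V(k+1, j-1)]
  V(2,-2) = exp(-r*dt) * [p_u*0.000000 + p_m*0.000000 + p_d*0.000000] = 0.000000
  V(2,-1) = exp(-r*dt) * [p_u*0.000000 + p_m*0.000000 + p_d*0.000000] = 0.000000
  V(2,+0) = exp(-r*dt) * [p_u*34.438461 + p_m*0.000000 + p_d*0.000000] = 4.505858
  V(2,+1) = exp(-r*dt) * [p_u*91.789703 + p_m*34.438461 + p_d*0.000000] = 34.861660
  V(2,+2) = exp(-r*dt) * [p_u*184.550779 + p_m*91.789703 + p_d*34.438461] = 91.974665
  V(1,-1) = exp(-r*dt) * [p_u*4.505858 + p_m*0.000000 + p_d*0.000000] = 0.589537
  V(1,+0) = exp(-r*dt) * [p_u*34.861660 + p_m*4.505858 + p_d*0.000000] = 7.551149
  V(1,+1) = exp(-r*dt) * [p_u*91.974665 + p_m*34.861660 + p_d*4.505858] = 36.072102
  V(0,+0) = exp(-r*dt) * [p_u*36.072102 + p_m*7.551149 + p_d*0.589537] = 9.848726

Answer: Price = V(0,0) = 9.8487


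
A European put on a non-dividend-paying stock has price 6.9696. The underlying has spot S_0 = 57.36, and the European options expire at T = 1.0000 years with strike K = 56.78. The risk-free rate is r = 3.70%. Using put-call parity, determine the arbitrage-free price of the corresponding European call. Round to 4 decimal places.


Put-call parity: C - P = S_0 * exp(-qT) - K * exp(-rT).
S_0 * exp(-qT) = 57.3600 * 1.00000000 = 57.36000000
K * exp(-rT) = 56.7800 * 0.96367614 = 54.71753097
C = P + S*exp(-qT) - K*exp(-rT)
C = 6.9696 + 57.36000000 - 54.71753097 = 9.6121

Answer: Call price = 9.6121


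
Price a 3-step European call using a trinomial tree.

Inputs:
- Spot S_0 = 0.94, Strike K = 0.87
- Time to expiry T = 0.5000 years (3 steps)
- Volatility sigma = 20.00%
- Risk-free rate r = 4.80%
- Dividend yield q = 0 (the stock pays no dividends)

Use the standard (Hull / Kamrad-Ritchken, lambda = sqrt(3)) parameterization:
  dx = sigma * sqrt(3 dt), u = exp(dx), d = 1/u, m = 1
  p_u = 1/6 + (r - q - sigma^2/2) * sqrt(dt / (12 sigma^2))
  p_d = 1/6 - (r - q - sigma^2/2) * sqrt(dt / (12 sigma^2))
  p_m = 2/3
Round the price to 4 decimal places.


dt = T/N = 0.166667; dx = sigma*sqrt(3*dt) = 0.141421
u = exp(dx) = 1.151910; d = 1/u = 0.868123
p_u = 0.183166, p_m = 0.666667, p_d = 0.150168
Discount per step: exp(-r*dt) = 0.992032
Stock lattice S(k, j) with j the centered position index:
  k=0: S(0,+0) = 0.9400
  k=1: S(1,-1) = 0.8160; S(1,+0) = 0.9400; S(1,+1) = 1.0828
  k=2: S(2,-2) = 0.7084; S(2,-1) = 0.8160; S(2,+0) = 0.9400; S(2,+1) = 1.0828; S(2,+2) = 1.2473
  k=3: S(3,-3) = 0.6150; S(3,-2) = 0.7084; S(3,-1) = 0.8160; S(3,+0) = 0.9400; S(3,+1) = 1.0828; S(3,+2) = 1.2473; S(3,+3) = 1.4368
Terminal payoffs V(N, j) = max(S_T - K, 0):
  V(3,-3) = 0.000000; V(3,-2) = 0.000000; V(3,-1) = 0.000000; V(3,+0) = 0.070000; V(3,+1) = 0.212795; V(3,+2) = 0.377283; V(3,+3) = 0.566757
Backward induction: V(k, j) = exp(-r*dt) * [p_u * V(k+1, j+1) + p_m * V(k+1, j) + p_d * V(k+1, j-1)]
  V(2,-2) = exp(-r*dt) * [p_u*0.000000 + p_m*0.000000 + p_d*0.000000] = 0.000000
  V(2,-1) = exp(-r*dt) * [p_u*0.070000 + p_m*0.000000 + p_d*0.000000] = 0.012719
  V(2,+0) = exp(-r*dt) * [p_u*0.212795 + p_m*0.070000 + p_d*0.000000] = 0.084961
  V(2,+1) = exp(-r*dt) * [p_u*0.377283 + p_m*0.212795 + p_d*0.070000] = 0.219716
  V(2,+2) = exp(-r*dt) * [p_u*0.566757 + p_m*0.377283 + p_d*0.212795] = 0.384201
  V(1,-1) = exp(-r*dt) * [p_u*0.084961 + p_m*0.012719 + p_d*0.000000] = 0.023850
  V(1,+0) = exp(-r*dt) * [p_u*0.219716 + p_m*0.084961 + p_d*0.012719] = 0.098008
  V(1,+1) = exp(-r*dt) * [p_u*0.384201 + p_m*0.219716 + p_d*0.084961] = 0.227779
  V(0,+0) = exp(-r*dt) * [p_u*0.227779 + p_m*0.098008 + p_d*0.023850] = 0.109760

Answer: Price = V(0,0) = 0.1098


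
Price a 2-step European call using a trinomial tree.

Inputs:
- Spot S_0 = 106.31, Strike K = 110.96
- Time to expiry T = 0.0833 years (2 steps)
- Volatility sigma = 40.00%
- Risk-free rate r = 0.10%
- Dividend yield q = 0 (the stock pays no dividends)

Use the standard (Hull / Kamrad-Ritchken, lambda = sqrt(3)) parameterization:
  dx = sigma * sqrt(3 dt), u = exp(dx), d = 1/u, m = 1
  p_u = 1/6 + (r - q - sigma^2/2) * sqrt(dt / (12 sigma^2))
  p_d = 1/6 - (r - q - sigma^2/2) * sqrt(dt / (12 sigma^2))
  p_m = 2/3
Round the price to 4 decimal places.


Answer: Price = V(0,0) = 3.0994

Derivation:
dt = T/N = 0.041650; dx = sigma*sqrt(3*dt) = 0.141393
u = exp(dx) = 1.151877; d = 1/u = 0.868148
p_u = 0.155031, p_m = 0.666667, p_d = 0.178302
Discount per step: exp(-r*dt) = 0.999958
Stock lattice S(k, j) with j the centered position index:
  k=0: S(0,+0) = 106.3100
  k=1: S(1,-1) = 92.2928; S(1,+0) = 106.3100; S(1,+1) = 122.4561
  k=2: S(2,-2) = 80.1238; S(2,-1) = 92.2928; S(2,+0) = 106.3100; S(2,+1) = 122.4561; S(2,+2) = 141.0544
Terminal payoffs V(N, j) = max(S_T - K, 0):
  V(2,-2) = 0.000000; V(2,-1) = 0.000000; V(2,+0) = 0.000000; V(2,+1) = 11.496079; V(2,+2) = 30.094380
Backward induction: V(k, j) = exp(-r*dt) * [p_u * V(k+1, j+1) + p_m * V(k+1, j) + p_d * V(k+1, j-1)]
  V(1,-1) = exp(-r*dt) * [p_u*0.000000 + p_m*0.000000 + p_d*0.000000] = 0.000000
  V(1,+0) = exp(-r*dt) * [p_u*11.496079 + p_m*0.000000 + p_d*0.000000] = 1.782177
  V(1,+1) = exp(-r*dt) * [p_u*30.094380 + p_m*11.496079 + p_d*0.000000] = 12.329107
  V(0,+0) = exp(-r*dt) * [p_u*12.329107 + p_m*1.782177 + p_d*0.000000] = 3.099385


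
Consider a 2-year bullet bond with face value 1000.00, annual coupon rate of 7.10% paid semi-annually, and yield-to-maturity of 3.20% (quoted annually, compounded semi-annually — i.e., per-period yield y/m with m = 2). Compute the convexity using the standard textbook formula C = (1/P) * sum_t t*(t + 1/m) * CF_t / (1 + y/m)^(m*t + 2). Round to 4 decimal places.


Answer: Convexity = 4.5326

Derivation:
Coupon per period c = face * coupon_rate / m = 35.500000
Periods per year m = 2; per-period yield y/m = 0.016000
Number of cashflows N = 4
Cashflows (t years, CF_t, discount factor 1/(1+y/m)^(m*t), PV):
  t = 0.5000: CF_t = 35.500000, DF = 0.984252, PV = 34.940945
  t = 1.0000: CF_t = 35.500000, DF = 0.968752, PV = 34.390694
  t = 1.5000: CF_t = 35.500000, DF = 0.953496, PV = 33.849108
  t = 2.0000: CF_t = 1035.500000, DF = 0.938480, PV = 971.796368
Price P = sum_t PV_t = 1074.977114
Convexity numerator sum_t t*(t + 1/m) * CF_t / (1+y/m)^(m*t + 2):
  t = 0.5000: term = 16.924554
  t = 1.0000: term = 49.974077
  t = 1.5000: term = 98.374167
  t = 2.0000: term = 4707.148070
Convexity = (1/P) * sum = 4872.420868 / 1074.977114 = 4.532581


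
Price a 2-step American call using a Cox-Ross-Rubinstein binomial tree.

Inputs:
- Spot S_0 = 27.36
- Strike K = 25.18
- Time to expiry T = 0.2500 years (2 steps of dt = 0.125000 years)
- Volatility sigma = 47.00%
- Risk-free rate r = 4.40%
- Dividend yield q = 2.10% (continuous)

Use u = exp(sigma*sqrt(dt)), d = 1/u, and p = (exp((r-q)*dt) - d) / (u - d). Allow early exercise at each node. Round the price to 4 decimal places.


dt = T/N = 0.125000
u = exp(sigma*sqrt(dt)) = 1.180774; d = 1/u = 0.846902
p = (exp((r-q)*dt) - d) / (u - d) = 0.467176
Discount per step: exp(-r*dt) = 0.994515
Stock lattice S(k, i) with i counting down-moves:
  k=0: S(0,0) = 27.3600
  k=1: S(1,0) = 32.3060; S(1,1) = 23.1712
  k=2: S(2,0) = 38.1461; S(2,1) = 27.3600; S(2,2) = 19.6238
Terminal payoffs V(N, i) = max(S_T - K, 0):
  V(2,0) = 12.966053; V(2,1) = 2.180000; V(2,2) = 0.000000
Backward induction: V(k, i) = exp(-r*dt) * [p * V(k+1, i) + (1-p) * V(k+1, i+1)]; then take max(V_cont, immediate exercise) for American.
  V(1,0) = exp(-r*dt) * [p*12.966053 + (1-p)*2.180000] = 7.179393; exercise = 7.125975; V(1,0) = max -> 7.179393
  V(1,1) = exp(-r*dt) * [p*2.180000 + (1-p)*0.000000] = 1.012858; exercise = 0.000000; V(1,1) = max -> 1.012858
  V(0,0) = exp(-r*dt) * [p*7.179393 + (1-p)*1.012858] = 3.872360; exercise = 2.180000; V(0,0) = max -> 3.872360

Answer: Price = V(0,0) = 3.8724


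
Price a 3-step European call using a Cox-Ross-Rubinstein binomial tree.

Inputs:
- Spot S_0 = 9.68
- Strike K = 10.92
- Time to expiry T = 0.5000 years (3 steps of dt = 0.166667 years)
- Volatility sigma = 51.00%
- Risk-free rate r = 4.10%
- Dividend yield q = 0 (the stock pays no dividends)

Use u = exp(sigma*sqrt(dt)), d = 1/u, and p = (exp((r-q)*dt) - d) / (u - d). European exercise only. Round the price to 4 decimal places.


dt = T/N = 0.166667
u = exp(sigma*sqrt(dt)) = 1.231468; d = 1/u = 0.812039
p = (exp((r-q)*dt) - d) / (u - d) = 0.464483
Discount per step: exp(-r*dt) = 0.993190
Stock lattice S(k, i) with i counting down-moves:
  k=0: S(0,0) = 9.6800
  k=1: S(1,0) = 11.9206; S(1,1) = 7.8605
  k=2: S(2,0) = 14.6798; S(2,1) = 9.6800; S(2,2) = 6.3831
  k=3: S(3,0) = 18.0777; S(3,1) = 11.9206; S(3,2) = 7.8605; S(3,3) = 5.1833
Terminal payoffs V(N, i) = max(S_T - K, 0):
  V(3,0) = 7.157748; V(3,1) = 1.000606; V(3,2) = 0.000000; V(3,3) = 0.000000
Backward induction: V(k, i) = exp(-r*dt) * [p * V(k+1, i) + (1-p) * V(k+1, i+1)].
  V(2,0) = exp(-r*dt) * [p*7.157748 + (1-p)*1.000606] = 3.834206
  V(2,1) = exp(-r*dt) * [p*1.000606 + (1-p)*0.000000] = 0.461600
  V(2,2) = exp(-r*dt) * [p*0.000000 + (1-p)*0.000000] = 0.000000
  V(1,0) = exp(-r*dt) * [p*3.834206 + (1-p)*0.461600] = 2.014308
  V(1,1) = exp(-r*dt) * [p*0.461600 + (1-p)*0.000000] = 0.212945
  V(0,0) = exp(-r*dt) * [p*2.014308 + (1-p)*0.212945] = 1.042500

Answer: Price = V(0,0) = 1.0425


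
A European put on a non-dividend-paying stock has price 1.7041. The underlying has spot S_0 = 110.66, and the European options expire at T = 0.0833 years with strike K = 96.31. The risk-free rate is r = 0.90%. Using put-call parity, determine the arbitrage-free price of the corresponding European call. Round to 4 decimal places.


Answer: Call price = 16.1263

Derivation:
Put-call parity: C - P = S_0 * exp(-qT) - K * exp(-rT).
S_0 * exp(-qT) = 110.6600 * 1.00000000 = 110.66000000
K * exp(-rT) = 96.3100 * 0.99925058 = 96.23782345
C = P + S*exp(-qT) - K*exp(-rT)
C = 1.7041 + 110.66000000 - 96.23782345 = 16.1263


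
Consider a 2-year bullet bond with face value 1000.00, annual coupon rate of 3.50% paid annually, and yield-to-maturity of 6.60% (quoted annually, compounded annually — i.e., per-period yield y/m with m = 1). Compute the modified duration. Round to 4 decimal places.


Answer: Modified duration = 1.8435

Derivation:
Coupon per period c = face * coupon_rate / m = 35.000000
Periods per year m = 1; per-period yield y/m = 0.066000
Number of cashflows N = 2
Cashflows (t years, CF_t, discount factor 1/(1+y/m)^(m*t), PV):
  t = 1.0000: CF_t = 35.000000, DF = 0.938086, PV = 32.833021
  t = 2.0000: CF_t = 1035.000000, DF = 0.880006, PV = 910.806121
Price P = sum_t PV_t = 943.639141
First compute Macaulay numerator sum_t t * PV_t:
  t * PV_t at t = 1.0000: 32.833021
  t * PV_t at t = 2.0000: 1821.612241
Macaulay duration D = 1854.445262 / 943.639141 = 1.965206
Modified duration = D / (1 + y/m) = 1.965206 / (1 + 0.066000) = 1.843533


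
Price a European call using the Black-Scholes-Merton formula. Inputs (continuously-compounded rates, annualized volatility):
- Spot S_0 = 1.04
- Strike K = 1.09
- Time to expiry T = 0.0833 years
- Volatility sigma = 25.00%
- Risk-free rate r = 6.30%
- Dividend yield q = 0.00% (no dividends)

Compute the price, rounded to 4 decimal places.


d1 = (ln(S/K) + (r - q + 0.5*sigma^2) * T) / (sigma * sqrt(T)) = -0.54197646
d2 = d1 - sigma * sqrt(T) = -0.61413080
exp(-rT) = 0.99476585; exp(-qT) = 1.00000000
C = S_0 * exp(-qT) * N(d1) - K * exp(-rT) * N(d2)
N(d1) = 0.29391736; N(d2) = 0.26956445
C = 1.0400 * 1.00000000 * 0.29391736 - 1.0900 * 0.99476585 * 0.26956445 = 0.0134

Answer: Price = 0.0134


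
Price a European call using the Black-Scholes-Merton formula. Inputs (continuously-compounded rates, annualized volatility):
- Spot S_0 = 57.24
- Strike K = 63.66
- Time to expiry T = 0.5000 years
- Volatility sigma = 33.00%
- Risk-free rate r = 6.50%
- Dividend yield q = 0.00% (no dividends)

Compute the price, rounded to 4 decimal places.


Answer: Price = 3.6004

Derivation:
d1 = (ln(S/K) + (r - q + 0.5*sigma^2) * T) / (sigma * sqrt(T)) = -0.19961182
d2 = d1 - sigma * sqrt(T) = -0.43295706
exp(-rT) = 0.96802245; exp(-qT) = 1.00000000
C = S_0 * exp(-qT) * N(d1) - K * exp(-rT) * N(d2)
N(d1) = 0.42089209; N(d2) = 0.33252298
C = 57.2400 * 1.00000000 * 0.42089209 - 63.6600 * 0.96802245 * 0.33252298 = 3.6004


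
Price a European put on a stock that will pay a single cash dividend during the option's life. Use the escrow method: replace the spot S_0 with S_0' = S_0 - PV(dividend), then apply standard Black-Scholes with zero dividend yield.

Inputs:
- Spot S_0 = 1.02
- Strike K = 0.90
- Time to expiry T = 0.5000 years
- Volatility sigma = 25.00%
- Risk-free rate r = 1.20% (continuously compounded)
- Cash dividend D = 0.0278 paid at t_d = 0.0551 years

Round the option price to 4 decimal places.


Answer: Price = 0.0287

Derivation:
PV(D) = D * exp(-r * t_d) = 0.0278 * 0.99933902 = 0.02778162
S_0' = S_0 - PV(D) = 1.0200 - 0.02778162 = 0.99221838
d1 = (ln(S_0'/K) + (r + sigma^2/2)*T) / (sigma*sqrt(T)) = 0.67414687
d2 = d1 - sigma*sqrt(T) = 0.49737018
exp(-rT) = 0.99401796
N(-d1) = 0.25010897; N(-d2) = 0.30946402
P = K * exp(-rT) * N(-d2) - S_0' * N(-d1) = 0.9000 * 0.99401796 * 0.30946402 - 0.99221838 * 0.25010897 = 0.0287


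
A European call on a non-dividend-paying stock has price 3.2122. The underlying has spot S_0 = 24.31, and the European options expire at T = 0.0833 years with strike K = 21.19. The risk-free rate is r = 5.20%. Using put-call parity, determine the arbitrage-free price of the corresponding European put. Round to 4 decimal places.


Answer: Put price = 0.0006

Derivation:
Put-call parity: C - P = S_0 * exp(-qT) - K * exp(-rT).
S_0 * exp(-qT) = 24.3100 * 1.00000000 = 24.31000000
K * exp(-rT) = 21.1900 * 0.99567777 = 21.09841190
P = C - S*exp(-qT) + K*exp(-rT)
P = 3.2122 - 24.31000000 + 21.09841190 = 0.0006


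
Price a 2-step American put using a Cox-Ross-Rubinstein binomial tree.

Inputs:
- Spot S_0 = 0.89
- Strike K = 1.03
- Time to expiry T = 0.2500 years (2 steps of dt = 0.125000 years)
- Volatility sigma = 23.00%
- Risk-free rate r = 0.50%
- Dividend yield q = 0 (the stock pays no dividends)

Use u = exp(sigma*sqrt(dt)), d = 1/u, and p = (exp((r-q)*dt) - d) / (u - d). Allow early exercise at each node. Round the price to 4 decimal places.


dt = T/N = 0.125000
u = exp(sigma*sqrt(dt)) = 1.084715; d = 1/u = 0.921901
p = (exp((r-q)*dt) - d) / (u - d) = 0.483522
Discount per step: exp(-r*dt) = 0.999375
Stock lattice S(k, i) with i counting down-moves:
  k=0: S(0,0) = 0.8900
  k=1: S(1,0) = 0.9654; S(1,1) = 0.8205
  k=2: S(2,0) = 1.0472; S(2,1) = 0.8900; S(2,2) = 0.7564
Terminal payoffs V(N, i) = max(K - S_T, 0):
  V(2,0) = 0.000000; V(2,1) = 0.140000; V(2,2) = 0.273587
Backward induction: V(k, i) = exp(-r*dt) * [p * V(k+1, i) + (1-p) * V(k+1, i+1)]; then take max(V_cont, immediate exercise) for American.
  V(1,0) = exp(-r*dt) * [p*0.000000 + (1-p)*0.140000] = 0.072262; exercise = 0.064604; V(1,0) = max -> 0.072262
  V(1,1) = exp(-r*dt) * [p*0.140000 + (1-p)*0.273587] = 0.208864; exercise = 0.209508; V(1,1) = max -> 0.209508
  V(0,0) = exp(-r*dt) * [p*0.072262 + (1-p)*0.209508] = 0.143057; exercise = 0.140000; V(0,0) = max -> 0.143057

Answer: Price = V(0,0) = 0.1431


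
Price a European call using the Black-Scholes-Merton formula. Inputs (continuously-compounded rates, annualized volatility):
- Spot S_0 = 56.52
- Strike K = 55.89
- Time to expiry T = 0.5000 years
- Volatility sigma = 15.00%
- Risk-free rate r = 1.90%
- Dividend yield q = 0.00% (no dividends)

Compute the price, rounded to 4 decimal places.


Answer: Price = 2.9901

Derivation:
d1 = (ln(S/K) + (r - q + 0.5*sigma^2) * T) / (sigma * sqrt(T)) = 0.24828013
d2 = d1 - sigma * sqrt(T) = 0.14221411
exp(-rT) = 0.99054498; exp(-qT) = 1.00000000
C = S_0 * exp(-qT) * N(d1) - K * exp(-rT) * N(d2)
N(d1) = 0.59804116; N(d2) = 0.55654456
C = 56.5200 * 1.00000000 * 0.59804116 - 55.8900 * 0.99054498 * 0.55654456 = 2.9901


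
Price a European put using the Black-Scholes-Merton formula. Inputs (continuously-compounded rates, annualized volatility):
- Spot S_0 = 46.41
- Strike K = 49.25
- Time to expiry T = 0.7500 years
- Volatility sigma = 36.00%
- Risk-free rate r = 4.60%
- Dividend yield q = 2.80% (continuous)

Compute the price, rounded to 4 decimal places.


d1 = (ln(S/K) + (r - q + 0.5*sigma^2) * T) / (sigma * sqrt(T)) = 0.00867817
d2 = d1 - sigma * sqrt(T) = -0.30309098
exp(-rT) = 0.96608834; exp(-qT) = 0.97921896
P = K * exp(-rT) * N(-d2) - S_0 * exp(-qT) * N(-d1)
N(-d1) = 0.49653795; N(-d2) = 0.61908973
P = 49.2500 * 0.96608834 * 0.61908973 - 46.4100 * 0.97921896 * 0.49653795 = 6.8908

Answer: Price = 6.8908


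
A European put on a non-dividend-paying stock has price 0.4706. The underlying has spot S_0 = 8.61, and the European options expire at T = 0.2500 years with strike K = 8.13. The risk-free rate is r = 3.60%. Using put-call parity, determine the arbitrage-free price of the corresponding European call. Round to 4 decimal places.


Put-call parity: C - P = S_0 * exp(-qT) - K * exp(-rT).
S_0 * exp(-qT) = 8.6100 * 1.00000000 = 8.61000000
K * exp(-rT) = 8.1300 * 0.99104038 = 8.05715828
C = P + S*exp(-qT) - K*exp(-rT)
C = 0.4706 + 8.61000000 - 8.05715828 = 1.0234

Answer: Call price = 1.0234


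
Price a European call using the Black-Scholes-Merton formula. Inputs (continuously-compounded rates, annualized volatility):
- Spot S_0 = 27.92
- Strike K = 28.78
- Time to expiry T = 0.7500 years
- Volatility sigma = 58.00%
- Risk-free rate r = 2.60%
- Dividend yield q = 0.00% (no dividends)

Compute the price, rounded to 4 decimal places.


Answer: Price = 5.4159

Derivation:
d1 = (ln(S/K) + (r - q + 0.5*sigma^2) * T) / (sigma * sqrt(T)) = 0.22957154
d2 = d1 - sigma * sqrt(T) = -0.27272319
exp(-rT) = 0.98068890; exp(-qT) = 1.00000000
C = S_0 * exp(-qT) * N(d1) - K * exp(-rT) * N(d2)
N(d1) = 0.59078764; N(d2) = 0.39253300
C = 27.9200 * 1.00000000 * 0.59078764 - 28.7800 * 0.98068890 * 0.39253300 = 5.4159


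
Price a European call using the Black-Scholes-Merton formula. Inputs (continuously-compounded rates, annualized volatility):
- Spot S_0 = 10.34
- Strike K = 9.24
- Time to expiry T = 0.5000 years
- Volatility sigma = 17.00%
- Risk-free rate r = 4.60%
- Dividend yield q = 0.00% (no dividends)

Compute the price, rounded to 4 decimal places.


d1 = (ln(S/K) + (r - q + 0.5*sigma^2) * T) / (sigma * sqrt(T)) = 1.18713232
d2 = d1 - sigma * sqrt(T) = 1.06692417
exp(-rT) = 0.97726248; exp(-qT) = 1.00000000
C = S_0 * exp(-qT) * N(d1) - K * exp(-rT) * N(d2)
N(d1) = 0.88241228; N(d2) = 0.85699696
C = 10.3400 * 1.00000000 * 0.88241228 - 9.2400 * 0.97726248 * 0.85699696 = 1.3855

Answer: Price = 1.3855


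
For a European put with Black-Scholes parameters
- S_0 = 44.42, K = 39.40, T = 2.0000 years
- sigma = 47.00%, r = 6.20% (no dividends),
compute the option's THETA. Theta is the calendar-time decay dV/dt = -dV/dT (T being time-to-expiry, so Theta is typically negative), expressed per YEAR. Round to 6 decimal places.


Answer: Theta = -1.256784

Derivation:
d1 = 0.6993195830; d2 = 0.0346392086
phi(d1) = 0.3124026205; exp(-qT) = 1.0000000000; exp(-rT) = 0.8833798409
Theta = -S*exp(-qT)*phi(d1)*sigma/(2*sqrt(T)) + r*K*exp(-rT)*N(-d2) - q*S*exp(-qT)*N(-d1)
N(-d1) = 0.2421761657; N(-d2) = 0.4861837181; sqrt(T) = 1.4142135624
Term 1 = -44.4200 * 1.0000000000 * 0.3124026205 * 0.4700 / (2 * 1.4142135624) = -2.3059298265
Term 2 = 0.0620 * 39.4000 * 0.8833798409 * 0.4861837181 = 1.0491457028
Term 3 = 0 (no dividend yield, q = 0)
Theta = -2.3059298265 + (1.0491457028) + (0.0000000000) = -1.256784


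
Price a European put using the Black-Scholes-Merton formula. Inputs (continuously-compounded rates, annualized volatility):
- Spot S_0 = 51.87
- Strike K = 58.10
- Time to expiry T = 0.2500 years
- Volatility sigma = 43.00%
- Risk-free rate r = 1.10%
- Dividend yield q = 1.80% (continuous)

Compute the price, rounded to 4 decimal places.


d1 = (ln(S/K) + (r - q + 0.5*sigma^2) * T) / (sigma * sqrt(T)) = -0.42819803
d2 = d1 - sigma * sqrt(T) = -0.64319803
exp(-rT) = 0.99725378; exp(-qT) = 0.99551011
P = K * exp(-rT) * N(-d2) - S_0 * exp(-qT) * N(-d1)
N(-d1) = 0.66574652; N(-d2) = 0.73995219
P = 58.1000 * 0.99725378 * 0.73995219 - 51.8700 * 0.99551011 * 0.66574652 = 8.4959

Answer: Price = 8.4959


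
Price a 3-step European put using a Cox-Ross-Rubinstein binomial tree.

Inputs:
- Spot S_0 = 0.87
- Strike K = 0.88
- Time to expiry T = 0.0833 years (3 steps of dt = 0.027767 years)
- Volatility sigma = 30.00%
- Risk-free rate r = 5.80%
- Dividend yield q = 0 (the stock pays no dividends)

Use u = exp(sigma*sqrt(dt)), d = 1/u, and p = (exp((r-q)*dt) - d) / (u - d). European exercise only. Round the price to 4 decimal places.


Answer: Price = V(0,0) = 0.0354

Derivation:
dt = T/N = 0.027767
u = exp(sigma*sqrt(dt)) = 1.051261; d = 1/u = 0.951239
p = (exp((r-q)*dt) - d) / (u - d) = 0.503619
Discount per step: exp(-r*dt) = 0.998391
Stock lattice S(k, i) with i counting down-moves:
  k=0: S(0,0) = 0.8700
  k=1: S(1,0) = 0.9146; S(1,1) = 0.8276
  k=2: S(2,0) = 0.9615; S(2,1) = 0.8700; S(2,2) = 0.7872
  k=3: S(3,0) = 1.0108; S(3,1) = 0.9146; S(3,2) = 0.8276; S(3,3) = 0.7488
Terminal payoffs V(N, i) = max(K - S_T, 0):
  V(3,0) = 0.000000; V(3,1) = 0.000000; V(3,2) = 0.052422; V(3,3) = 0.131162
Backward induction: V(k, i) = exp(-r*dt) * [p * V(k+1, i) + (1-p) * V(k+1, i+1)].
  V(2,0) = exp(-r*dt) * [p*0.000000 + (1-p)*0.000000] = 0.000000
  V(2,1) = exp(-r*dt) * [p*0.000000 + (1-p)*0.052422] = 0.025979
  V(2,2) = exp(-r*dt) * [p*0.052422 + (1-p)*0.131162] = 0.091360
  V(1,0) = exp(-r*dt) * [p*0.000000 + (1-p)*0.025979] = 0.012875
  V(1,1) = exp(-r*dt) * [p*0.025979 + (1-p)*0.091360] = 0.058339
  V(0,0) = exp(-r*dt) * [p*0.012875 + (1-p)*0.058339] = 0.035385


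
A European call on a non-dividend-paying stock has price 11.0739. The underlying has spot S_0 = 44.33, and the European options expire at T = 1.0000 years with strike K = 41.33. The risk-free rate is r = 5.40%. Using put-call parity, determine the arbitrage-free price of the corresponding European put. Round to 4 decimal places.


Put-call parity: C - P = S_0 * exp(-qT) - K * exp(-rT).
S_0 * exp(-qT) = 44.3300 * 1.00000000 = 44.33000000
K * exp(-rT) = 41.3300 * 0.94743211 = 39.15736896
P = C - S*exp(-qT) + K*exp(-rT)
P = 11.0739 - 44.33000000 + 39.15736896 = 5.9013

Answer: Put price = 5.9013


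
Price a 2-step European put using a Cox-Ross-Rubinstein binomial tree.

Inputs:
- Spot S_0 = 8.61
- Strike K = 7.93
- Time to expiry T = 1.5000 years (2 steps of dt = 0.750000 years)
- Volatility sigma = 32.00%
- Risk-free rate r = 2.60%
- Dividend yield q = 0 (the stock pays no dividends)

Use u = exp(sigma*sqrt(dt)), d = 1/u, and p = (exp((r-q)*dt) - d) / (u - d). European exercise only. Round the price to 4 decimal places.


Answer: Price = V(0,0) = 0.8175

Derivation:
dt = T/N = 0.750000
u = exp(sigma*sqrt(dt)) = 1.319335; d = 1/u = 0.757957
p = (exp((r-q)*dt) - d) / (u - d) = 0.466235
Discount per step: exp(-r*dt) = 0.980689
Stock lattice S(k, i) with i counting down-moves:
  k=0: S(0,0) = 8.6100
  k=1: S(1,0) = 11.3595; S(1,1) = 6.5260
  k=2: S(2,0) = 14.9870; S(2,1) = 8.6100; S(2,2) = 4.9464
Terminal payoffs V(N, i) = max(K - S_T, 0):
  V(2,0) = 0.000000; V(2,1) = 0.000000; V(2,2) = 2.983560
Backward induction: V(k, i) = exp(-r*dt) * [p * V(k+1, i) + (1-p) * V(k+1, i+1)].
  V(1,0) = exp(-r*dt) * [p*0.000000 + (1-p)*0.000000] = 0.000000
  V(1,1) = exp(-r*dt) * [p*0.000000 + (1-p)*2.983560] = 1.561767
  V(0,0) = exp(-r*dt) * [p*0.000000 + (1-p)*1.561767] = 0.817519


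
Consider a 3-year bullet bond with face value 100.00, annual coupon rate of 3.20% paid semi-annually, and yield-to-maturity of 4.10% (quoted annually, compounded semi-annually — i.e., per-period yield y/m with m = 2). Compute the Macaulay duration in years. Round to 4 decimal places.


Answer: Macaulay duration = 2.8826 years

Derivation:
Coupon per period c = face * coupon_rate / m = 1.600000
Periods per year m = 2; per-period yield y/m = 0.020500
Number of cashflows N = 6
Cashflows (t years, CF_t, discount factor 1/(1+y/m)^(m*t), PV):
  t = 0.5000: CF_t = 1.600000, DF = 0.979912, PV = 1.567859
  t = 1.0000: CF_t = 1.600000, DF = 0.960227, PV = 1.536363
  t = 1.5000: CF_t = 1.600000, DF = 0.940938, PV = 1.505501
  t = 2.0000: CF_t = 1.600000, DF = 0.922036, PV = 1.475258
  t = 2.5000: CF_t = 1.600000, DF = 0.903514, PV = 1.445623
  t = 3.0000: CF_t = 101.600000, DF = 0.885364, PV = 89.953000
Price P = sum_t PV_t = 97.483604
Macaulay numerator sum_t t * PV_t:
  t * PV_t at t = 0.5000: 0.783929
  t * PV_t at t = 1.0000: 1.536363
  t * PV_t at t = 1.5000: 2.258251
  t * PV_t at t = 2.0000: 2.950516
  t * PV_t at t = 2.5000: 3.614057
  t * PV_t at t = 3.0000: 269.859001
Macaulay duration D = (sum_t t * PV_t) / P = 281.002117 / 97.483604 = 2.882558


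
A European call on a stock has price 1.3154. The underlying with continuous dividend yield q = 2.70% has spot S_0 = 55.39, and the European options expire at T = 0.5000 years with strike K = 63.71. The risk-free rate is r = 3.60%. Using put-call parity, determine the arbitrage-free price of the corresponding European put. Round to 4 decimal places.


Put-call parity: C - P = S_0 * exp(-qT) - K * exp(-rT).
S_0 * exp(-qT) = 55.3900 * 0.98659072 = 54.64725978
K * exp(-rT) = 63.7100 * 0.98216103 = 62.57347937
P = C - S*exp(-qT) + K*exp(-rT)
P = 1.3154 - 54.64725978 + 62.57347937 = 9.2416

Answer: Put price = 9.2416


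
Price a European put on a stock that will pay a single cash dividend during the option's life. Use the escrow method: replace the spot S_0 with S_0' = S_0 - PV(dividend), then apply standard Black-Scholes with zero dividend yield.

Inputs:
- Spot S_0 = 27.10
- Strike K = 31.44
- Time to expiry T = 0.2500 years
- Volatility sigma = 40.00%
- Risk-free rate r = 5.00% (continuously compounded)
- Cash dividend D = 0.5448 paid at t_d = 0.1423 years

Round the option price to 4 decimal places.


Answer: Price = 5.2020

Derivation:
PV(D) = D * exp(-r * t_d) = 0.5448 * 0.99291025 = 0.54093751
S_0' = S_0 - PV(D) = 27.1000 - 0.54093751 = 26.55906249
d1 = (ln(S_0'/K) + (r + sigma^2/2)*T) / (sigma*sqrt(T)) = -0.68104971
d2 = d1 - sigma*sqrt(T) = -0.88104971
exp(-rT) = 0.98757780
N(-d1) = 0.75207998; N(-d2) = 0.81085454
P = K * exp(-rT) * N(-d2) - S_0' * N(-d1) = 31.4400 * 0.98757780 * 0.81085454 - 26.55906249 * 0.75207998 = 5.2020


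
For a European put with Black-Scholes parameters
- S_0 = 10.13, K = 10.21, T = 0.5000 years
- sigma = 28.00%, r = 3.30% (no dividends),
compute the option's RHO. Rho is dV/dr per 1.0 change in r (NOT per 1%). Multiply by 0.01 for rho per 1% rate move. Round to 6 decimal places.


Answer: Rho = -2.621630

Derivation:
d1 = 0.1426016492; d2 = -0.0553882495
phi(d1) = 0.3949065405; exp(-qT) = 1.0000000000; exp(-rT) = 0.9836353794
N(-d2) = 0.5220854215
Rho = -K*T*exp(-rT)*N(-d2) = -10.2100 * 0.5000 * 0.9836353794 * 0.5220854215 = -2.621630


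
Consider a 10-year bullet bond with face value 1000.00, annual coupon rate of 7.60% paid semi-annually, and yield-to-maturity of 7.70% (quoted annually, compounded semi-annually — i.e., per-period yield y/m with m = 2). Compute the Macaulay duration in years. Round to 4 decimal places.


Coupon per period c = face * coupon_rate / m = 38.000000
Periods per year m = 2; per-period yield y/m = 0.038500
Number of cashflows N = 20
Cashflows (t years, CF_t, discount factor 1/(1+y/m)^(m*t), PV):
  t = 0.5000: CF_t = 38.000000, DF = 0.962927, PV = 36.591237
  t = 1.0000: CF_t = 38.000000, DF = 0.927229, PV = 35.234701
  t = 1.5000: CF_t = 38.000000, DF = 0.892854, PV = 33.928456
  t = 2.0000: CF_t = 38.000000, DF = 0.859754, PV = 32.670636
  t = 2.5000: CF_t = 38.000000, DF = 0.827880, PV = 31.459448
  t = 3.0000: CF_t = 38.000000, DF = 0.797188, PV = 30.293161
  t = 3.5000: CF_t = 38.000000, DF = 0.767635, PV = 29.170112
  t = 4.0000: CF_t = 38.000000, DF = 0.739176, PV = 28.088697
  t = 4.5000: CF_t = 38.000000, DF = 0.711773, PV = 27.047373
  t = 5.0000: CF_t = 38.000000, DF = 0.685386, PV = 26.044654
  t = 5.5000: CF_t = 38.000000, DF = 0.659977, PV = 25.079108
  t = 6.0000: CF_t = 38.000000, DF = 0.635509, PV = 24.149358
  t = 6.5000: CF_t = 38.000000, DF = 0.611949, PV = 23.254076
  t = 7.0000: CF_t = 38.000000, DF = 0.589263, PV = 22.391984
  t = 7.5000: CF_t = 38.000000, DF = 0.567417, PV = 21.561853
  t = 8.0000: CF_t = 38.000000, DF = 0.546381, PV = 20.762497
  t = 8.5000: CF_t = 38.000000, DF = 0.526126, PV = 19.992775
  t = 9.0000: CF_t = 38.000000, DF = 0.506621, PV = 19.251589
  t = 9.5000: CF_t = 38.000000, DF = 0.487839, PV = 18.537881
  t = 10.0000: CF_t = 1038.000000, DF = 0.469753, PV = 487.604086
Price P = sum_t PV_t = 993.113681
Macaulay numerator sum_t t * PV_t:
  t * PV_t at t = 0.5000: 18.295619
  t * PV_t at t = 1.0000: 35.234701
  t * PV_t at t = 1.5000: 50.892684
  t * PV_t at t = 2.0000: 65.341273
  t * PV_t at t = 2.5000: 78.648619
  t * PV_t at t = 3.0000: 90.879483
  t * PV_t at t = 3.5000: 102.095391
  t * PV_t at t = 4.0000: 112.354787
  t * PV_t at t = 4.5000: 121.713178
  t * PV_t at t = 5.0000: 130.223269
  t * PV_t at t = 5.5000: 137.935094
  t * PV_t at t = 6.0000: 144.896147
  t * PV_t at t = 6.5000: 151.151493
  t * PV_t at t = 7.0000: 156.743891
  t * PV_t at t = 7.5000: 161.713898
  t * PV_t at t = 8.0000: 166.099976
  t * PV_t at t = 8.5000: 169.938589
  t * PV_t at t = 9.0000: 173.264301
  t * PV_t at t = 9.5000: 176.109865
  t * PV_t at t = 10.0000: 4876.040858
Macaulay duration D = (sum_t t * PV_t) / P = 7119.573116 / 993.113681 = 7.168941

Answer: Macaulay duration = 7.1689 years


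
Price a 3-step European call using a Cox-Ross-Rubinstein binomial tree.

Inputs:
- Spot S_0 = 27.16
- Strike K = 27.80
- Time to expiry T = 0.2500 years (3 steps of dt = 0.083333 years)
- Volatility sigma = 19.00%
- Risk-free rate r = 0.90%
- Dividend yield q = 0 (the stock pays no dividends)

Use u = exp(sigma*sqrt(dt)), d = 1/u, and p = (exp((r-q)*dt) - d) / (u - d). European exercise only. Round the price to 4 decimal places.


dt = T/N = 0.083333
u = exp(sigma*sqrt(dt)) = 1.056380; d = 1/u = 0.946629
p = (exp((r-q)*dt) - d) / (u - d) = 0.493128
Discount per step: exp(-r*dt) = 0.999250
Stock lattice S(k, i) with i counting down-moves:
  k=0: S(0,0) = 27.1600
  k=1: S(1,0) = 28.6913; S(1,1) = 25.7104
  k=2: S(2,0) = 30.3089; S(2,1) = 27.1600; S(2,2) = 24.3382
  k=3: S(3,0) = 32.0177; S(3,1) = 28.6913; S(3,2) = 25.7104; S(3,3) = 23.0393
Terminal payoffs V(N, i) = max(S_T - K, 0):
  V(3,0) = 4.217740; V(3,1) = 0.891290; V(3,2) = 0.000000; V(3,3) = 0.000000
Backward induction: V(k, i) = exp(-r*dt) * [p * V(k+1, i) + (1-p) * V(k+1, i+1)].
  V(2,0) = exp(-r*dt) * [p*4.217740 + (1-p)*0.891290] = 2.529756
  V(2,1) = exp(-r*dt) * [p*0.891290 + (1-p)*0.000000] = 0.439190
  V(2,2) = exp(-r*dt) * [p*0.000000 + (1-p)*0.000000] = 0.000000
  V(1,0) = exp(-r*dt) * [p*2.529756 + (1-p)*0.439190] = 1.469003
  V(1,1) = exp(-r*dt) * [p*0.439190 + (1-p)*0.000000] = 0.216414
  V(0,0) = exp(-r*dt) * [p*1.469003 + (1-p)*0.216414] = 0.833475

Answer: Price = V(0,0) = 0.8335


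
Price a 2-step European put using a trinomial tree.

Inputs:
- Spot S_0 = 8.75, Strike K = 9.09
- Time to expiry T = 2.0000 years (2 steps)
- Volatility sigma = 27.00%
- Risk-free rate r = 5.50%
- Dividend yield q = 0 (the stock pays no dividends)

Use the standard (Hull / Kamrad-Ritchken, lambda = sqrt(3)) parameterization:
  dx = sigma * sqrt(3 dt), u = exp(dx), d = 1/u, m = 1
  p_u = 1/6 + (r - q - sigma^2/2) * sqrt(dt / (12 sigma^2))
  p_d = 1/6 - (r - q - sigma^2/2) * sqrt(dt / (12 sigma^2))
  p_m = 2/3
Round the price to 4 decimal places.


dt = T/N = 1.000000; dx = sigma*sqrt(3*dt) = 0.467654
u = exp(dx) = 1.596245; d = 1/u = 0.626470
p_u = 0.186500, p_m = 0.666667, p_d = 0.146834
Discount per step: exp(-r*dt) = 0.946485
Stock lattice S(k, j) with j the centered position index:
  k=0: S(0,+0) = 8.7500
  k=1: S(1,-1) = 5.4816; S(1,+0) = 8.7500; S(1,+1) = 13.9671
  k=2: S(2,-2) = 3.4341; S(2,-1) = 5.4816; S(2,+0) = 8.7500; S(2,+1) = 13.9671; S(2,+2) = 22.2950
Terminal payoffs V(N, j) = max(K - S_T, 0):
  V(2,-2) = 5.655930; V(2,-1) = 3.608384; V(2,+0) = 0.340000; V(2,+1) = 0.000000; V(2,+2) = 0.000000
Backward induction: V(k, j) = exp(-r*dt) * [p_u * V(k+1, j+1) + p_m * V(k+1, j) + p_d * V(k+1, j-1)]
  V(1,-1) = exp(-r*dt) * [p_u*0.340000 + p_m*3.608384 + p_d*5.655930] = 3.122909
  V(1,+0) = exp(-r*dt) * [p_u*0.000000 + p_m*0.340000 + p_d*3.608384] = 0.716015
  V(1,+1) = exp(-r*dt) * [p_u*0.000000 + p_m*0.000000 + p_d*0.340000] = 0.047252
  V(0,+0) = exp(-r*dt) * [p_u*0.047252 + p_m*0.716015 + p_d*3.122909] = 0.894148

Answer: Price = V(0,0) = 0.8941
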